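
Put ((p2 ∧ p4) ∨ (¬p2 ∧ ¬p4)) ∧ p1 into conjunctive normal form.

(p2 ∨ ¬p4) ∧ (p4 ∨ ¬p2) ∧ p1

((p2 ∧ p4) ∨ (¬p2 ∧ ¬p4)) ∧ p1
≡ (p2 ∨ ¬p2) ∧ (p2 ∨ ¬p4) ∧ (p4 ∨ ¬p2) ∧ (p4 ∨ ¬p4) ∧ p1   [distribute ∨ over ∧]
≡ (p2 ∨ ¬p4) ∧ (p4 ∨ ¬p2) ∧ p1   [simplify]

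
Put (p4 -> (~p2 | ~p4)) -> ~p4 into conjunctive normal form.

(p4 -> (~p2 | ~p4)) -> ~p4
≡ ~(p4 -> (~p2 | ~p4)) | ~p4   — eliminate ->
≡ ~(~p4 | ~p2 | ~p4) | ~p4   — eliminate ->
≡ (~~p4 & ~~p2 & ~~p4) | ~p4   — De Morgan
≡ (p4 & ~~p2 & ~~p4) | ~p4   — double negation
≡ (p4 & p2 & ~~p4) | ~p4   — double negation
≡ (p4 & p2 & p4) | ~p4   — double negation
≡ (p4 | ~p4) & (p2 | ~p4) & (p4 | ~p4)   — distribute | over &
≡ p2 | ~p4   — simplify

p2 | ~p4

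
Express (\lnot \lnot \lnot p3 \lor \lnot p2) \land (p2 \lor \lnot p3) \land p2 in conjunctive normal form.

(\lnot \lnot \lnot p3 \lor \lnot p2) \land (p2 \lor \lnot p3) \land p2
≡ (\lnot p3 \lor \lnot p2) \land (p2 \lor \lnot p3) \land p2   (double negation)
≡ (\lnot p3 \lor \lnot p2) \land p2   (simplify)

(\lnot p3 \lor \lnot p2) \land p2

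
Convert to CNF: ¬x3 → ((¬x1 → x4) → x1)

x3 ∨ ¬x4 ∨ x1

¬x3 → ((¬x1 → x4) → x1)
= ¬¬x3 ∨ ((¬x1 → x4) → x1)
= ¬¬x3 ∨ ¬(¬x1 → x4) ∨ x1
= ¬¬x3 ∨ ¬(¬¬x1 ∨ x4) ∨ x1
= x3 ∨ ¬(¬¬x1 ∨ x4) ∨ x1
= x3 ∨ ¬¬¬x1 ∧ ¬x4 ∨ x1
= x3 ∨ ¬x1 ∧ ¬x4 ∨ x1
= (x3 ∨ ¬x1 ∨ x1) ∧ (x3 ∨ ¬x4 ∨ x1)
= x3 ∨ ¬x4 ∨ x1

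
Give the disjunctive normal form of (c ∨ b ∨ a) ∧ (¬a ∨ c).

c ∨ (b ∧ ¬a)

(c ∨ b ∨ a) ∧ (¬a ∨ c)
= (c ∧ ¬a) ∨ (c ∧ c) ∨ (b ∧ ¬a) ∨ (b ∧ c) ∨ (a ∧ ¬a) ∨ (a ∧ c)   [distribute ∧ over ∨]
= c ∨ (b ∧ ¬a)   [simplify]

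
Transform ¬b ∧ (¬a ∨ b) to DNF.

¬b ∧ ¬a

¬b ∧ (¬a ∨ b)
= (¬b ∧ ¬a) ∨ (¬b ∧ b)   [distribute ∧ over ∨]
= ¬b ∧ ¬a   [simplify]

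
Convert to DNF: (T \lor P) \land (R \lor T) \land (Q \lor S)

T \land Q \lor T \land S \lor P \land R \land Q \lor P \land R \land S

(T \lor P) \land (R \lor T) \land (Q \lor S)
⇔ T \land R \land Q \lor T \land R \land S \lor T \land T \land Q \lor T \land T \land S \lor P \land R \land Q \lor P \land R \land S \lor P \land T \land Q \lor P \land T \land S   [distribute \land over \lor]
⇔ T \land Q \lor T \land S \lor P \land R \land Q \lor P \land R \land S   [simplify]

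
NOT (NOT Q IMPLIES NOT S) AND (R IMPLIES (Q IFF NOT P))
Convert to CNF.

NOT (NOT Q IMPLIES NOT S) AND (R IMPLIES (Q IFF NOT P))
≡ NOT (NOT NOT Q OR NOT S) AND (R IMPLIES (Q IFF NOT P))   [eliminate IMPLIES]
≡ NOT (NOT NOT Q OR NOT S) AND (NOT R OR (Q IFF NOT P))   [eliminate IMPLIES]
≡ NOT (NOT NOT Q OR NOT S) AND (NOT R OR ((Q IMPLIES NOT P) AND (NOT P IMPLIES Q)))   [eliminate IFF]
≡ NOT (NOT NOT Q OR NOT S) AND (NOT R OR ((NOT Q OR NOT P) AND (NOT P IMPLIES Q)))   [eliminate IMPLIES]
≡ NOT (NOT NOT Q OR NOT S) AND (NOT R OR ((NOT Q OR NOT P) AND (NOT NOT P OR Q)))   [eliminate IMPLIES]
≡ NOT NOT NOT Q AND NOT NOT S AND (NOT R OR ((NOT Q OR NOT P) AND (NOT NOT P OR Q)))   [De Morgan]
≡ NOT Q AND NOT NOT S AND (NOT R OR ((NOT Q OR NOT P) AND (NOT NOT P OR Q)))   [double negation]
≡ NOT Q AND S AND (NOT R OR ((NOT Q OR NOT P) AND (NOT NOT P OR Q)))   [double negation]
≡ NOT Q AND S AND (NOT R OR ((NOT Q OR NOT P) AND (P OR Q)))   [double negation]
≡ NOT Q AND S AND (NOT R OR NOT Q OR NOT P) AND (NOT R OR P OR Q)   [distribute OR over AND]
≡ NOT Q AND S AND (NOT R OR P OR Q)   [simplify]

NOT Q AND S AND (NOT R OR P OR Q)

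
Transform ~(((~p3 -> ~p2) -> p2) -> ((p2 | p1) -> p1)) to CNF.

p2 & ~p1

~(((~p3 -> ~p2) -> p2) -> ((p2 | p1) -> p1))
⇔ ~(~((~p3 -> ~p2) -> p2) | ((p2 | p1) -> p1))   [eliminate ->]
⇔ ~(~(~(~p3 -> ~p2) | p2) | ((p2 | p1) -> p1))   [eliminate ->]
⇔ ~(~(~(~~p3 | ~p2) | p2) | ((p2 | p1) -> p1))   [eliminate ->]
⇔ ~(~(~(~~p3 | ~p2) | p2) | ~(p2 | p1) | p1)   [eliminate ->]
⇔ ~~(~(~~p3 | ~p2) | p2) & ~~(p2 | p1) & ~p1   [De Morgan]
⇔ (~(~~p3 | ~p2) | p2) & ~~(p2 | p1) & ~p1   [double negation]
⇔ ((~~~p3 & ~~p2) | p2) & ~~(p2 | p1) & ~p1   [De Morgan]
⇔ ((~p3 & ~~p2) | p2) & ~~(p2 | p1) & ~p1   [double negation]
⇔ ((~p3 & p2) | p2) & ~~(p2 | p1) & ~p1   [double negation]
⇔ ((~p3 & p2) | p2) & (p2 | p1) & ~p1   [double negation]
⇔ (~p3 | p2) & (p2 | p2) & (p2 | p1) & ~p1   [distribute | over &]
⇔ p2 & ~p1   [simplify]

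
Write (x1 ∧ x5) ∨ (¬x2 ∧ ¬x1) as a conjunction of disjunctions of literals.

(x1 ∧ x5) ∨ (¬x2 ∧ ¬x1)
= (x1 ∨ ¬x2) ∧ (x1 ∨ ¬x1) ∧ (x5 ∨ ¬x2) ∧ (x5 ∨ ¬x1)   — distribute ∨ over ∧
= (x1 ∨ ¬x2) ∧ (x5 ∨ ¬x2) ∧ (x5 ∨ ¬x1)   — simplify

(x1 ∨ ¬x2) ∧ (x5 ∨ ¬x2) ∧ (x5 ∨ ¬x1)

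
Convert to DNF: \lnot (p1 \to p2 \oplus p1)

p1 \land p2

\lnot (p1 \to p2 \oplus p1)
≡ \lnot (\lnot p1 \lor (p2 \oplus p1))   [eliminate \to]
≡ \lnot (\lnot p1 \lor p2 \land \lnot p1 \lor \lnot p2 \land p1)   [expand \oplus]
≡ \lnot \lnot p1 \land \lnot (p2 \land \lnot p1) \land \lnot (\lnot p2 \land p1)   [De Morgan]
≡ p1 \land \lnot (p2 \land \lnot p1) \land \lnot (\lnot p2 \land p1)   [double negation]
≡ p1 \land (\lnot p2 \lor \lnot \lnot p1) \land \lnot (\lnot p2 \land p1)   [De Morgan]
≡ p1 \land (\lnot p2 \lor p1) \land \lnot (\lnot p2 \land p1)   [double negation]
≡ p1 \land (\lnot p2 \lor p1) \land (\lnot \lnot p2 \lor \lnot p1)   [De Morgan]
≡ p1 \land (\lnot p2 \lor p1) \land (p2 \lor \lnot p1)   [double negation]
≡ p1 \land \lnot p2 \land p2 \lor p1 \land \lnot p2 \land \lnot p1 \lor p1 \land p1 \land p2 \lor p1 \land p1 \land \lnot p1   [distribute \land over \lor]
≡ p1 \land p2   [simplify]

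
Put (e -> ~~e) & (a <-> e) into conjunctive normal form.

(e -> ~~e) & (a <-> e)
⇔ (~e | ~~e) & (a <-> e)   [eliminate ->]
⇔ (~e | ~~e) & (a -> e) & (e -> a)   [eliminate <->]
⇔ (~e | ~~e) & (~a | e) & (e -> a)   [eliminate ->]
⇔ (~e | ~~e) & (~a | e) & (~e | a)   [eliminate ->]
⇔ (~e | e) & (~a | e) & (~e | a)   [double negation]
⇔ (~a | e) & (~e | a)   [simplify]

(~a | e) & (~e | a)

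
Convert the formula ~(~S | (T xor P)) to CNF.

S & (~T | P) & (~P | T)

~(~S | (T xor P))
≡ ~(~S | ((T | P) & ~(T & P)))
≡ ~~S & ~((T | P) & ~(T & P))
≡ S & ~((T | P) & ~(T & P))
≡ S & (~(T | P) | ~~(T & P))
≡ S & ((~T & ~P) | ~~(T & P))
≡ S & ((~T & ~P) | (T & P))
≡ S & (~T | T) & (~T | P) & (~P | T) & (~P | P)
≡ S & (~T | P) & (~P | T)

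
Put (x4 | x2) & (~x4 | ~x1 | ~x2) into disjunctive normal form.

(x4 & ~x1) | (x4 & ~x2) | (x2 & ~x4) | (x2 & ~x1)

(x4 | x2) & (~x4 | ~x1 | ~x2)
≡ (x4 & ~x4) | (x4 & ~x1) | (x4 & ~x2) | (x2 & ~x4) | (x2 & ~x1) | (x2 & ~x2)
≡ (x4 & ~x1) | (x4 & ~x2) | (x2 & ~x4) | (x2 & ~x1)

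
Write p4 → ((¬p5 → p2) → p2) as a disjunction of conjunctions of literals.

p4 → ((¬p5 → p2) → p2)
≡ ¬p4 ∨ ((¬p5 → p2) → p2)   — eliminate →
≡ ¬p4 ∨ ¬(¬p5 → p2) ∨ p2   — eliminate →
≡ ¬p4 ∨ ¬(¬¬p5 ∨ p2) ∨ p2   — eliminate →
≡ ¬p4 ∨ (¬¬¬p5 ∧ ¬p2) ∨ p2   — De Morgan
≡ ¬p4 ∨ (¬p5 ∧ ¬p2) ∨ p2   — double negation

¬p4 ∨ (¬p5 ∧ ¬p2) ∨ p2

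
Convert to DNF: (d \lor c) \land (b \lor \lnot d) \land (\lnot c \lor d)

(d \lor c) \land (b \lor \lnot d) \land (\lnot c \lor d)
⇔ (d \land b \land \lnot c) \lor (d \land b \land d) \lor (d \land \lnot d \land \lnot c) \lor (d \land \lnot d \land d) \lor (c \land b \land \lnot c) \lor (c \land b \land d) \lor (c \land \lnot d \land \lnot c) \lor (c \land \lnot d \land d)
⇔ d \land b

d \land b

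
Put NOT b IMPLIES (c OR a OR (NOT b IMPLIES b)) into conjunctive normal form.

b OR c OR a

NOT b IMPLIES (c OR a OR (NOT b IMPLIES b))
≡ NOT NOT b OR c OR a OR (NOT b IMPLIES b)   [eliminate IMPLIES]
≡ NOT NOT b OR c OR a OR NOT NOT b OR b   [eliminate IMPLIES]
≡ b OR c OR a OR NOT NOT b OR b   [double negation]
≡ b OR c OR a OR b OR b   [double negation]
≡ b OR c OR a   [simplify]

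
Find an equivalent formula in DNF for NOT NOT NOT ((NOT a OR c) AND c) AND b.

NOT NOT NOT ((NOT a OR c) AND c) AND b
≡ NOT ((NOT a OR c) AND c) AND b   — double negation
≡ (NOT (NOT a OR c) OR NOT c) AND b   — De Morgan
≡ ((NOT NOT a AND NOT c) OR NOT c) AND b   — De Morgan
≡ ((a AND NOT c) OR NOT c) AND b   — double negation
≡ (a AND NOT c AND b) OR (NOT c AND b)   — distribute AND over OR
≡ NOT c AND b   — simplify

NOT c AND b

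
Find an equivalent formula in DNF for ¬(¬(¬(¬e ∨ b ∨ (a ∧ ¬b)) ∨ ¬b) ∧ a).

¬(¬(¬(¬e ∨ b ∨ (a ∧ ¬b)) ∨ ¬b) ∧ a)
≡ ¬¬(¬(¬e ∨ b ∨ (a ∧ ¬b)) ∨ ¬b) ∨ ¬a   (De Morgan)
≡ ¬(¬e ∨ b ∨ (a ∧ ¬b)) ∨ ¬b ∨ ¬a   (double negation)
≡ (¬¬e ∧ ¬b ∧ ¬(a ∧ ¬b)) ∨ ¬b ∨ ¬a   (De Morgan)
≡ (e ∧ ¬b ∧ ¬(a ∧ ¬b)) ∨ ¬b ∨ ¬a   (double negation)
≡ (e ∧ ¬b ∧ (¬a ∨ ¬¬b)) ∨ ¬b ∨ ¬a   (De Morgan)
≡ (e ∧ ¬b ∧ (¬a ∨ b)) ∨ ¬b ∨ ¬a   (double negation)
≡ (e ∧ ¬b ∧ ¬a) ∨ (e ∧ ¬b ∧ b) ∨ ¬b ∨ ¬a   (distribute ∧ over ∨)
≡ ¬b ∨ ¬a   (simplify)

¬b ∨ ¬a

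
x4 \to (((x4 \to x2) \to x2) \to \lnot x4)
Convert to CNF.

x4 \to (((x4 \to x2) \to x2) \to \lnot x4)
≡ \lnot x4 \lor (((x4 \to x2) \to x2) \to \lnot x4)
≡ \lnot x4 \lor \lnot ((x4 \to x2) \to x2) \lor \lnot x4
≡ \lnot x4 \lor \lnot (\lnot (x4 \to x2) \lor x2) \lor \lnot x4
≡ \lnot x4 \lor \lnot (\lnot (\lnot x4 \lor x2) \lor x2) \lor \lnot x4
≡ \lnot x4 \lor (\lnot \lnot (\lnot x4 \lor x2) \land \lnot x2) \lor \lnot x4
≡ \lnot x4 \lor ((\lnot x4 \lor x2) \land \lnot x2) \lor \lnot x4
≡ (\lnot x4 \lor \lnot x4 \lor x2 \lor \lnot x4) \land (\lnot x4 \lor \lnot x2 \lor \lnot x4)
≡ (\lnot x4 \lor x2) \land (\lnot x4 \lor \lnot x2)

(\lnot x4 \lor x2) \land (\lnot x4 \lor \lnot x2)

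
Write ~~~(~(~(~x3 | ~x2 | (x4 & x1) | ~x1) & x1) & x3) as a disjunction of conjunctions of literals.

(x3 & x2 & ~x4 & x1) | ~x3

~~~(~(~(~x3 | ~x2 | (x4 & x1) | ~x1) & x1) & x3)
⇔ ~(~(~(~x3 | ~x2 | (x4 & x1) | ~x1) & x1) & x3)   [double negation]
⇔ ~~(~(~x3 | ~x2 | (x4 & x1) | ~x1) & x1) | ~x3   [De Morgan]
⇔ (~(~x3 | ~x2 | (x4 & x1) | ~x1) & x1) | ~x3   [double negation]
⇔ (~~x3 & ~~x2 & ~(x4 & x1) & ~~x1 & x1) | ~x3   [De Morgan]
⇔ (x3 & ~~x2 & ~(x4 & x1) & ~~x1 & x1) | ~x3   [double negation]
⇔ (x3 & x2 & ~(x4 & x1) & ~~x1 & x1) | ~x3   [double negation]
⇔ (x3 & x2 & (~x4 | ~x1) & ~~x1 & x1) | ~x3   [De Morgan]
⇔ (x3 & x2 & (~x4 | ~x1) & x1 & x1) | ~x3   [double negation]
⇔ (x3 & x2 & ~x4 & x1 & x1) | (x3 & x2 & ~x1 & x1 & x1) | ~x3   [distribute & over |]
⇔ (x3 & x2 & ~x4 & x1) | ~x3   [simplify]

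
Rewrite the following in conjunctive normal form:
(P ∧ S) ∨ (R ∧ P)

P ∧ (S ∨ R)

(P ∧ S) ∨ (R ∧ P)
≡ (P ∨ R) ∧ (P ∨ P) ∧ (S ∨ R) ∧ (S ∨ P)   (distribute ∨ over ∧)
≡ P ∧ (S ∨ R)   (simplify)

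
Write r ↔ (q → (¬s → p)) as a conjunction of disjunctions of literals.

r ↔ (q → (¬s → p))
⇔ (r → (q → (¬s → p))) ∧ ((q → (¬s → p)) → r)   [eliminate ↔]
⇔ (¬r ∨ (q → (¬s → p))) ∧ ((q → (¬s → p)) → r)   [eliminate →]
⇔ (¬r ∨ ¬q ∨ (¬s → p)) ∧ ((q → (¬s → p)) → r)   [eliminate →]
⇔ (¬r ∨ ¬q ∨ ¬¬s ∨ p) ∧ ((q → (¬s → p)) → r)   [eliminate →]
⇔ (¬r ∨ ¬q ∨ ¬¬s ∨ p) ∧ (¬(q → (¬s → p)) ∨ r)   [eliminate →]
⇔ (¬r ∨ ¬q ∨ ¬¬s ∨ p) ∧ (¬(¬q ∨ (¬s → p)) ∨ r)   [eliminate →]
⇔ (¬r ∨ ¬q ∨ ¬¬s ∨ p) ∧ (¬(¬q ∨ ¬¬s ∨ p) ∨ r)   [eliminate →]
⇔ (¬r ∨ ¬q ∨ s ∨ p) ∧ (¬(¬q ∨ ¬¬s ∨ p) ∨ r)   [double negation]
⇔ (¬r ∨ ¬q ∨ s ∨ p) ∧ ((¬¬q ∧ ¬¬¬s ∧ ¬p) ∨ r)   [De Morgan]
⇔ (¬r ∨ ¬q ∨ s ∨ p) ∧ ((q ∧ ¬¬¬s ∧ ¬p) ∨ r)   [double negation]
⇔ (¬r ∨ ¬q ∨ s ∨ p) ∧ ((q ∧ ¬s ∧ ¬p) ∨ r)   [double negation]
⇔ (¬r ∨ ¬q ∨ s ∨ p) ∧ (q ∨ r) ∧ (¬s ∨ r) ∧ (¬p ∨ r)   [distribute ∨ over ∧]

(¬r ∨ ¬q ∨ s ∨ p) ∧ (q ∨ r) ∧ (¬s ∨ r) ∧ (¬p ∨ r)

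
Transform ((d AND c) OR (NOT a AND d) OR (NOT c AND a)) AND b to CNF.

((d AND c) OR (NOT a AND d) OR (NOT c AND a)) AND b
≡ (d OR NOT a OR NOT c) AND (d OR NOT a OR a) AND (d OR d OR NOT c) AND (d OR d OR a) AND (c OR NOT a OR NOT c) AND (c OR NOT a OR a) AND (c OR d OR NOT c) AND (c OR d OR a) AND b   — distribute OR over AND
≡ (d OR NOT c) AND (d OR a) AND b   — simplify

(d OR NOT c) AND (d OR a) AND b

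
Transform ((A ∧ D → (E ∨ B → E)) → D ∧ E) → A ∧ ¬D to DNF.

¬A ∧ ¬E ∨ ¬D ∨ ¬E ∧ ¬B

((A ∧ D → (E ∨ B → E)) → D ∧ E) → A ∧ ¬D
⇔ ¬((A ∧ D → (E ∨ B → E)) → D ∧ E) ∨ A ∧ ¬D   [eliminate →]
⇔ ¬(¬(A ∧ D → (E ∨ B → E)) ∨ D ∧ E) ∨ A ∧ ¬D   [eliminate →]
⇔ ¬(¬(¬(A ∧ D) ∨ (E ∨ B → E)) ∨ D ∧ E) ∨ A ∧ ¬D   [eliminate →]
⇔ ¬(¬(¬(A ∧ D) ∨ ¬(E ∨ B) ∨ E) ∨ D ∧ E) ∨ A ∧ ¬D   [eliminate →]
⇔ ¬¬(¬(A ∧ D) ∨ ¬(E ∨ B) ∨ E) ∧ ¬(D ∧ E) ∨ A ∧ ¬D   [De Morgan]
⇔ (¬(A ∧ D) ∨ ¬(E ∨ B) ∨ E) ∧ ¬(D ∧ E) ∨ A ∧ ¬D   [double negation]
⇔ (¬A ∨ ¬D ∨ ¬(E ∨ B) ∨ E) ∧ ¬(D ∧ E) ∨ A ∧ ¬D   [De Morgan]
⇔ (¬A ∨ ¬D ∨ ¬E ∧ ¬B ∨ E) ∧ ¬(D ∧ E) ∨ A ∧ ¬D   [De Morgan]
⇔ (¬A ∨ ¬D ∨ ¬E ∧ ¬B ∨ E) ∧ (¬D ∨ ¬E) ∨ A ∧ ¬D   [De Morgan]
⇔ ¬A ∧ ¬D ∨ ¬A ∧ ¬E ∨ ¬D ∧ ¬D ∨ ¬D ∧ ¬E ∨ ¬E ∧ ¬B ∧ ¬D ∨ ¬E ∧ ¬B ∧ ¬E ∨ E ∧ ¬D ∨ E ∧ ¬E ∨ A ∧ ¬D   [distribute ∧ over ∨]
⇔ ¬A ∧ ¬E ∨ ¬D ∨ ¬E ∧ ¬B   [simplify]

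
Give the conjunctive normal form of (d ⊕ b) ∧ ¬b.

(d ⊕ b) ∧ ¬b
≡ (d ∨ b) ∧ ¬(d ∧ b) ∧ ¬b
≡ (d ∨ b) ∧ (¬d ∨ ¬b) ∧ ¬b
≡ (d ∨ b) ∧ ¬b

(d ∨ b) ∧ ¬b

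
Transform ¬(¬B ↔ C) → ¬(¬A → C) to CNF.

(B ∨ C ∨ ¬A) ∧ (¬C ∨ ¬B)

¬(¬B ↔ C) → ¬(¬A → C)
≡ ¬¬(¬B ↔ C) ∨ ¬(¬A → C)   [eliminate →]
≡ ¬¬((¬B → C) ∧ (C → ¬B)) ∨ ¬(¬A → C)   [eliminate ↔]
≡ ¬¬((¬¬B ∨ C) ∧ (C → ¬B)) ∨ ¬(¬A → C)   [eliminate →]
≡ ¬¬((¬¬B ∨ C) ∧ (¬C ∨ ¬B)) ∨ ¬(¬A → C)   [eliminate →]
≡ ¬¬((¬¬B ∨ C) ∧ (¬C ∨ ¬B)) ∨ ¬(¬¬A ∨ C)   [eliminate →]
≡ ((¬¬B ∨ C) ∧ (¬C ∨ ¬B)) ∨ ¬(¬¬A ∨ C)   [double negation]
≡ ((B ∨ C) ∧ (¬C ∨ ¬B)) ∨ ¬(¬¬A ∨ C)   [double negation]
≡ ((B ∨ C) ∧ (¬C ∨ ¬B)) ∨ (¬¬¬A ∧ ¬C)   [De Morgan]
≡ ((B ∨ C) ∧ (¬C ∨ ¬B)) ∨ (¬A ∧ ¬C)   [double negation]
≡ (B ∨ C ∨ ¬A) ∧ (B ∨ C ∨ ¬C) ∧ (¬C ∨ ¬B ∨ ¬A) ∧ (¬C ∨ ¬B ∨ ¬C)   [distribute ∨ over ∧]
≡ (B ∨ C ∨ ¬A) ∧ (¬C ∨ ¬B)   [simplify]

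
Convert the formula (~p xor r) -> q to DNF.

(p & ~r) | (r & ~p) | q

(~p xor r) -> q
≡ ~(~p xor r) | q   [eliminate ->]
≡ ~((~p & ~r) | (~~p & r)) | q   [expand xor]
≡ (~(~p & ~r) & ~(~~p & r)) | q   [De Morgan]
≡ ((~~p | ~~r) & ~(~~p & r)) | q   [De Morgan]
≡ ((p | ~~r) & ~(~~p & r)) | q   [double negation]
≡ ((p | r) & ~(~~p & r)) | q   [double negation]
≡ ((p | r) & (~~~p | ~r)) | q   [De Morgan]
≡ ((p | r) & (~p | ~r)) | q   [double negation]
≡ (p & ~p) | (p & ~r) | (r & ~p) | (r & ~r) | q   [distribute & over |]
≡ (p & ~r) | (r & ~p) | q   [simplify]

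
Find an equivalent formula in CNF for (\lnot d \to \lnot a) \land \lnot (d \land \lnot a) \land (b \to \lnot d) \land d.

(\lnot d \to \lnot a) \land \lnot (d \land \lnot a) \land (b \to \lnot d) \land d
≡ (\lnot \lnot d \lor \lnot a) \land \lnot (d \land \lnot a) \land (b \to \lnot d) \land d
≡ (\lnot \lnot d \lor \lnot a) \land \lnot (d \land \lnot a) \land (\lnot b \lor \lnot d) \land d
≡ (d \lor \lnot a) \land \lnot (d \land \lnot a) \land (\lnot b \lor \lnot d) \land d
≡ (d \lor \lnot a) \land (\lnot d \lor \lnot \lnot a) \land (\lnot b \lor \lnot d) \land d
≡ (d \lor \lnot a) \land (\lnot d \lor a) \land (\lnot b \lor \lnot d) \land d
≡ (\lnot d \lor a) \land (\lnot b \lor \lnot d) \land d

(\lnot d \lor a) \land (\lnot b \lor \lnot d) \land d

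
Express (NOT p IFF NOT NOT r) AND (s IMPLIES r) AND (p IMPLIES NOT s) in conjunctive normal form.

(NOT p IFF NOT NOT r) AND (s IMPLIES r) AND (p IMPLIES NOT s)
≡ (NOT p IMPLIES NOT NOT r) AND (NOT NOT r IMPLIES NOT p) AND (s IMPLIES r) AND (p IMPLIES NOT s)
≡ (NOT NOT p OR NOT NOT r) AND (NOT NOT r IMPLIES NOT p) AND (s IMPLIES r) AND (p IMPLIES NOT s)
≡ (NOT NOT p OR NOT NOT r) AND (NOT NOT NOT r OR NOT p) AND (s IMPLIES r) AND (p IMPLIES NOT s)
≡ (NOT NOT p OR NOT NOT r) AND (NOT NOT NOT r OR NOT p) AND (NOT s OR r) AND (p IMPLIES NOT s)
≡ (NOT NOT p OR NOT NOT r) AND (NOT NOT NOT r OR NOT p) AND (NOT s OR r) AND (NOT p OR NOT s)
≡ (p OR NOT NOT r) AND (NOT NOT NOT r OR NOT p) AND (NOT s OR r) AND (NOT p OR NOT s)
≡ (p OR r) AND (NOT NOT NOT r OR NOT p) AND (NOT s OR r) AND (NOT p OR NOT s)
≡ (p OR r) AND (NOT r OR NOT p) AND (NOT s OR r) AND (NOT p OR NOT s)

(p OR r) AND (NOT r OR NOT p) AND (NOT s OR r) AND (NOT p OR NOT s)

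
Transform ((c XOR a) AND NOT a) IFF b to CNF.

((c XOR a) AND NOT a) IFF b
= (((c XOR a) AND NOT a) IMPLIES b) AND (b IMPLIES ((c XOR a) AND NOT a))   (eliminate IFF)
= (NOT ((c XOR a) AND NOT a) OR b) AND (b IMPLIES ((c XOR a) AND NOT a))   (eliminate IMPLIES)
= (NOT ((c OR a) AND NOT (c AND a) AND NOT a) OR b) AND (b IMPLIES ((c XOR a) AND NOT a))   (expand XOR)
= (NOT ((c OR a) AND NOT (c AND a) AND NOT a) OR b) AND (NOT b OR ((c XOR a) AND NOT a))   (eliminate IMPLIES)
= (NOT ((c OR a) AND NOT (c AND a) AND NOT a) OR b) AND (NOT b OR ((c OR a) AND NOT (c AND a) AND NOT a))   (expand XOR)
= (NOT (c OR a) OR NOT NOT (c AND a) OR NOT NOT a OR b) AND (NOT b OR ((c OR a) AND NOT (c AND a) AND NOT a))   (De Morgan)
= ((NOT c AND NOT a) OR NOT NOT (c AND a) OR NOT NOT a OR b) AND (NOT b OR ((c OR a) AND NOT (c AND a) AND NOT a))   (De Morgan)
= ((NOT c AND NOT a) OR (c AND a) OR NOT NOT a OR b) AND (NOT b OR ((c OR a) AND NOT (c AND a) AND NOT a))   (double negation)
= ((NOT c AND NOT a) OR (c AND a) OR a OR b) AND (NOT b OR ((c OR a) AND NOT (c AND a) AND NOT a))   (double negation)
= ((NOT c AND NOT a) OR (c AND a) OR a OR b) AND (NOT b OR ((c OR a) AND (NOT c OR NOT a) AND NOT a))   (De Morgan)
= (NOT c OR c OR a OR b) AND (NOT c OR a OR a OR b) AND (NOT a OR c OR a OR b) AND (NOT a OR a OR a OR b) AND (NOT b OR c OR a) AND (NOT b OR NOT c OR NOT a) AND (NOT b OR NOT a)   (distribute OR over AND)
= (NOT c OR a OR b) AND (NOT b OR c OR a) AND (NOT b OR NOT a)   (simplify)

(NOT c OR a OR b) AND (NOT b OR c OR a) AND (NOT b OR NOT a)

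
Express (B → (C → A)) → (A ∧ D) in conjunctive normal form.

(B → (C → A)) → (A ∧ D)
≡ ¬(B → (C → A)) ∨ (A ∧ D)
≡ ¬(¬B ∨ (C → A)) ∨ (A ∧ D)
≡ ¬(¬B ∨ ¬C ∨ A) ∨ (A ∧ D)
≡ (¬¬B ∧ ¬¬C ∧ ¬A) ∨ (A ∧ D)
≡ (B ∧ ¬¬C ∧ ¬A) ∨ (A ∧ D)
≡ (B ∧ C ∧ ¬A) ∨ (A ∧ D)
≡ (B ∨ A) ∧ (B ∨ D) ∧ (C ∨ A) ∧ (C ∨ D) ∧ (¬A ∨ A) ∧ (¬A ∨ D)
≡ (B ∨ A) ∧ (B ∨ D) ∧ (C ∨ A) ∧ (C ∨ D) ∧ (¬A ∨ D)

(B ∨ A) ∧ (B ∨ D) ∧ (C ∨ A) ∧ (C ∨ D) ∧ (¬A ∨ D)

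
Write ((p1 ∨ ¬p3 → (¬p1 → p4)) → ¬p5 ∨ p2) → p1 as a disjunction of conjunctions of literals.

¬p1 ∧ p3 ∧ p5 ∧ ¬p2 ∨ p4 ∧ p5 ∧ ¬p2 ∨ p1

((p1 ∨ ¬p3 → (¬p1 → p4)) → ¬p5 ∨ p2) → p1
≡ ¬((p1 ∨ ¬p3 → (¬p1 → p4)) → ¬p5 ∨ p2) ∨ p1
≡ ¬(¬(p1 ∨ ¬p3 → (¬p1 → p4)) ∨ ¬p5 ∨ p2) ∨ p1
≡ ¬(¬(¬(p1 ∨ ¬p3) ∨ (¬p1 → p4)) ∨ ¬p5 ∨ p2) ∨ p1
≡ ¬(¬(¬(p1 ∨ ¬p3) ∨ ¬¬p1 ∨ p4) ∨ ¬p5 ∨ p2) ∨ p1
≡ ¬¬(¬(p1 ∨ ¬p3) ∨ ¬¬p1 ∨ p4) ∧ ¬¬p5 ∧ ¬p2 ∨ p1
≡ (¬(p1 ∨ ¬p3) ∨ ¬¬p1 ∨ p4) ∧ ¬¬p5 ∧ ¬p2 ∨ p1
≡ (¬p1 ∧ ¬¬p3 ∨ ¬¬p1 ∨ p4) ∧ ¬¬p5 ∧ ¬p2 ∨ p1
≡ (¬p1 ∧ p3 ∨ ¬¬p1 ∨ p4) ∧ ¬¬p5 ∧ ¬p2 ∨ p1
≡ (¬p1 ∧ p3 ∨ p1 ∨ p4) ∧ ¬¬p5 ∧ ¬p2 ∨ p1
≡ (¬p1 ∧ p3 ∨ p1 ∨ p4) ∧ p5 ∧ ¬p2 ∨ p1
≡ ¬p1 ∧ p3 ∧ p5 ∧ ¬p2 ∨ p1 ∧ p5 ∧ ¬p2 ∨ p4 ∧ p5 ∧ ¬p2 ∨ p1
≡ ¬p1 ∧ p3 ∧ p5 ∧ ¬p2 ∨ p4 ∧ p5 ∧ ¬p2 ∨ p1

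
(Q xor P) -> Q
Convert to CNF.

~P | Q

(Q xor P) -> Q
≡ ~(Q xor P) | Q
≡ ~((Q | P) & ~(Q & P)) | Q
≡ ~(Q | P) | ~~(Q & P) | Q
≡ (~Q & ~P) | ~~(Q & P) | Q
≡ (~Q & ~P) | (Q & P) | Q
≡ (~Q | Q | Q) & (~Q | P | Q) & (~P | Q | Q) & (~P | P | Q)
≡ ~P | Q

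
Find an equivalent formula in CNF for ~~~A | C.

~~~A | C
≡ ~A | C

~A | C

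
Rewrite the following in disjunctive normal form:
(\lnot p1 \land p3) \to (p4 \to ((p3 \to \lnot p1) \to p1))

p1 \lor \lnot p3 \lor \lnot p4

(\lnot p1 \land p3) \to (p4 \to ((p3 \to \lnot p1) \to p1))
= \lnot (\lnot p1 \land p3) \lor (p4 \to ((p3 \to \lnot p1) \to p1))
= \lnot (\lnot p1 \land p3) \lor \lnot p4 \lor ((p3 \to \lnot p1) \to p1)
= \lnot (\lnot p1 \land p3) \lor \lnot p4 \lor \lnot (p3 \to \lnot p1) \lor p1
= \lnot (\lnot p1 \land p3) \lor \lnot p4 \lor \lnot (\lnot p3 \lor \lnot p1) \lor p1
= \lnot \lnot p1 \lor \lnot p3 \lor \lnot p4 \lor \lnot (\lnot p3 \lor \lnot p1) \lor p1
= p1 \lor \lnot p3 \lor \lnot p4 \lor \lnot (\lnot p3 \lor \lnot p1) \lor p1
= p1 \lor \lnot p3 \lor \lnot p4 \lor (\lnot \lnot p3 \land \lnot \lnot p1) \lor p1
= p1 \lor \lnot p3 \lor \lnot p4 \lor (p3 \land \lnot \lnot p1) \lor p1
= p1 \lor \lnot p3 \lor \lnot p4 \lor (p3 \land p1) \lor p1
= p1 \lor \lnot p3 \lor \lnot p4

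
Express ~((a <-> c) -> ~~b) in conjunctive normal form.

~((a <-> c) -> ~~b)
= ~(~(a <-> c) | ~~b)   — eliminate ->
= ~(~((a -> c) & (c -> a)) | ~~b)   — eliminate <->
= ~(~((~a | c) & (c -> a)) | ~~b)   — eliminate ->
= ~(~((~a | c) & (~c | a)) | ~~b)   — eliminate ->
= ~~((~a | c) & (~c | a)) & ~~~b   — De Morgan
= (~a | c) & (~c | a) & ~~~b   — double negation
= (~a | c) & (~c | a) & ~b   — double negation

(~a | c) & (~c | a) & ~b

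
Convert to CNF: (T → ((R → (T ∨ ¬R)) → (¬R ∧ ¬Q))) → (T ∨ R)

(T → ((R → (T ∨ ¬R)) → (¬R ∧ ¬Q))) → (T ∨ R)
≡ ¬(T → ((R → (T ∨ ¬R)) → (¬R ∧ ¬Q))) ∨ T ∨ R   — eliminate →
≡ ¬(¬T ∨ ((R → (T ∨ ¬R)) → (¬R ∧ ¬Q))) ∨ T ∨ R   — eliminate →
≡ ¬(¬T ∨ ¬(R → (T ∨ ¬R)) ∨ (¬R ∧ ¬Q)) ∨ T ∨ R   — eliminate →
≡ ¬(¬T ∨ ¬(¬R ∨ T ∨ ¬R) ∨ (¬R ∧ ¬Q)) ∨ T ∨ R   — eliminate →
≡ (¬¬T ∧ ¬¬(¬R ∨ T ∨ ¬R) ∧ ¬(¬R ∧ ¬Q)) ∨ T ∨ R   — De Morgan
≡ (T ∧ ¬¬(¬R ∨ T ∨ ¬R) ∧ ¬(¬R ∧ ¬Q)) ∨ T ∨ R   — double negation
≡ (T ∧ (¬R ∨ T ∨ ¬R) ∧ ¬(¬R ∧ ¬Q)) ∨ T ∨ R   — double negation
≡ (T ∧ (¬R ∨ T ∨ ¬R) ∧ (¬¬R ∨ ¬¬Q)) ∨ T ∨ R   — De Morgan
≡ (T ∧ (¬R ∨ T ∨ ¬R) ∧ (R ∨ ¬¬Q)) ∨ T ∨ R   — double negation
≡ (T ∧ (¬R ∨ T ∨ ¬R) ∧ (R ∨ Q)) ∨ T ∨ R   — double negation
≡ (T ∨ T ∨ R) ∧ (¬R ∨ T ∨ ¬R ∨ T ∨ R) ∧ (R ∨ Q ∨ T ∨ R)   — distribute ∨ over ∧
≡ T ∨ R   — simplify

T ∨ R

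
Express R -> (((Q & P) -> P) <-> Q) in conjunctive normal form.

R -> (((Q & P) -> P) <-> Q)
= ~R | (((Q & P) -> P) <-> Q)   [eliminate ->]
= ~R | ((((Q & P) -> P) -> Q) & (Q -> ((Q & P) -> P)))   [eliminate <->]
= ~R | ((~((Q & P) -> P) | Q) & (Q -> ((Q & P) -> P)))   [eliminate ->]
= ~R | ((~(~(Q & P) | P) | Q) & (Q -> ((Q & P) -> P)))   [eliminate ->]
= ~R | ((~(~(Q & P) | P) | Q) & (~Q | ((Q & P) -> P)))   [eliminate ->]
= ~R | ((~(~(Q & P) | P) | Q) & (~Q | ~(Q & P) | P))   [eliminate ->]
= ~R | (((~~(Q & P) & ~P) | Q) & (~Q | ~(Q & P) | P))   [De Morgan]
= ~R | (((Q & P & ~P) | Q) & (~Q | ~(Q & P) | P))   [double negation]
= ~R | (((Q & P & ~P) | Q) & (~Q | ~Q | ~P | P))   [De Morgan]
= (~R | Q | Q) & (~R | P | Q) & (~R | ~P | Q) & (~R | ~Q | ~Q | ~P | P)   [distribute | over &]
= ~R | Q   [simplify]

~R | Q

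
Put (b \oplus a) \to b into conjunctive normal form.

(b \oplus a) \to b
⇔ \lnot (b \oplus a) \lor b   — eliminate \to
⇔ \lnot ((b \lor a) \land \lnot (b \land a)) \lor b   — expand \oplus
⇔ \lnot (b \lor a) \lor \lnot \lnot (b \land a) \lor b   — De Morgan
⇔ (\lnot b \land \lnot a) \lor \lnot \lnot (b \land a) \lor b   — De Morgan
⇔ (\lnot b \land \lnot a) \lor (b \land a) \lor b   — double negation
⇔ (\lnot b \lor b \lor b) \land (\lnot b \lor a \lor b) \land (\lnot a \lor b \lor b) \land (\lnot a \lor a \lor b)   — distribute \lor over \land
⇔ \lnot a \lor b   — simplify

\lnot a \lor b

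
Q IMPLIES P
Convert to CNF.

NOT Q OR P

Q IMPLIES P
≡ NOT Q OR P   (eliminate IMPLIES)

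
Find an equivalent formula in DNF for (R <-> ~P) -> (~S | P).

(R <-> ~P) -> (~S | P)
≡ ~(R <-> ~P) | ~S | P   [eliminate ->]
≡ ~((R -> ~P) & (~P -> R)) | ~S | P   [eliminate <->]
≡ ~((~R | ~P) & (~P -> R)) | ~S | P   [eliminate ->]
≡ ~((~R | ~P) & (~~P | R)) | ~S | P   [eliminate ->]
≡ ~(~R | ~P) | ~(~~P | R) | ~S | P   [De Morgan]
≡ (~~R & ~~P) | ~(~~P | R) | ~S | P   [De Morgan]
≡ (R & ~~P) | ~(~~P | R) | ~S | P   [double negation]
≡ (R & P) | ~(~~P | R) | ~S | P   [double negation]
≡ (R & P) | (~~~P & ~R) | ~S | P   [De Morgan]
≡ (R & P) | (~P & ~R) | ~S | P   [double negation]
≡ (~P & ~R) | ~S | P   [simplify]

(~P & ~R) | ~S | P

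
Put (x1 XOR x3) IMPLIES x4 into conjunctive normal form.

(NOT x1 OR x3 OR x4) AND (NOT x3 OR x1 OR x4)

(x1 XOR x3) IMPLIES x4
⇔ NOT (x1 XOR x3) OR x4   (eliminate IMPLIES)
⇔ NOT ((x1 OR x3) AND NOT (x1 AND x3)) OR x4   (expand XOR)
⇔ NOT (x1 OR x3) OR NOT NOT (x1 AND x3) OR x4   (De Morgan)
⇔ (NOT x1 AND NOT x3) OR NOT NOT (x1 AND x3) OR x4   (De Morgan)
⇔ (NOT x1 AND NOT x3) OR (x1 AND x3) OR x4   (double negation)
⇔ (NOT x1 OR x1 OR x4) AND (NOT x1 OR x3 OR x4) AND (NOT x3 OR x1 OR x4) AND (NOT x3 OR x3 OR x4)   (distribute OR over AND)
⇔ (NOT x1 OR x3 OR x4) AND (NOT x3 OR x1 OR x4)   (simplify)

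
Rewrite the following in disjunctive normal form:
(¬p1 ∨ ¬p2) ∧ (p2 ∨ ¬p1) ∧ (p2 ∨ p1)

¬p1 ∧ p2

(¬p1 ∨ ¬p2) ∧ (p2 ∨ ¬p1) ∧ (p2 ∨ p1)
= ¬p1 ∧ p2 ∧ p2 ∨ ¬p1 ∧ p2 ∧ p1 ∨ ¬p1 ∧ ¬p1 ∧ p2 ∨ ¬p1 ∧ ¬p1 ∧ p1 ∨ ¬p2 ∧ p2 ∧ p2 ∨ ¬p2 ∧ p2 ∧ p1 ∨ ¬p2 ∧ ¬p1 ∧ p2 ∨ ¬p2 ∧ ¬p1 ∧ p1   (distribute ∧ over ∨)
= ¬p1 ∧ p2   (simplify)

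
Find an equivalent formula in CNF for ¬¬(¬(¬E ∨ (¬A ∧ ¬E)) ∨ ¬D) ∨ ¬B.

E ∨ ¬D ∨ ¬B

¬¬(¬(¬E ∨ (¬A ∧ ¬E)) ∨ ¬D) ∨ ¬B
≡ ¬(¬E ∨ (¬A ∧ ¬E)) ∨ ¬D ∨ ¬B
≡ (¬¬E ∧ ¬(¬A ∧ ¬E)) ∨ ¬D ∨ ¬B
≡ (E ∧ ¬(¬A ∧ ¬E)) ∨ ¬D ∨ ¬B
≡ (E ∧ (¬¬A ∨ ¬¬E)) ∨ ¬D ∨ ¬B
≡ (E ∧ (A ∨ ¬¬E)) ∨ ¬D ∨ ¬B
≡ (E ∧ (A ∨ E)) ∨ ¬D ∨ ¬B
≡ (E ∨ ¬D ∨ ¬B) ∧ (A ∨ E ∨ ¬D ∨ ¬B)
≡ E ∨ ¬D ∨ ¬B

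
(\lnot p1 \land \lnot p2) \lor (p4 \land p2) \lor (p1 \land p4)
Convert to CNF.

(\lnot p1 \land \lnot p2) \lor (p4 \land p2) \lor (p1 \land p4)
⇔ (\lnot p1 \lor p4 \lor p1) \land (\lnot p1 \lor p4 \lor p4) \land (\lnot p1 \lor p2 \lor p1) \land (\lnot p1 \lor p2 \lor p4) \land (\lnot p2 \lor p4 \lor p1) \land (\lnot p2 \lor p4 \lor p4) \land (\lnot p2 \lor p2 \lor p1) \land (\lnot p2 \lor p2 \lor p4)   — distribute \lor over \land
⇔ (\lnot p1 \lor p4) \land (\lnot p2 \lor p4)   — simplify

(\lnot p1 \lor p4) \land (\lnot p2 \lor p4)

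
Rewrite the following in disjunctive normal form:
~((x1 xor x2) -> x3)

~((x1 xor x2) -> x3)
⇔ ~(~(x1 xor x2) | x3)   [eliminate ->]
⇔ ~(~((x1 & ~x2) | (~x1 & x2)) | x3)   [expand xor]
⇔ ~~((x1 & ~x2) | (~x1 & x2)) & ~x3   [De Morgan]
⇔ ((x1 & ~x2) | (~x1 & x2)) & ~x3   [double negation]
⇔ (x1 & ~x2 & ~x3) | (~x1 & x2 & ~x3)   [distribute & over |]

(x1 & ~x2 & ~x3) | (~x1 & x2 & ~x3)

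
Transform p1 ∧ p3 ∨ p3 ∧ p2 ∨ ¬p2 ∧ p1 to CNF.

p1 ∧ p3 ∨ p3 ∧ p2 ∨ ¬p2 ∧ p1
= (p1 ∨ p3 ∨ ¬p2) ∧ (p1 ∨ p3 ∨ p1) ∧ (p1 ∨ p2 ∨ ¬p2) ∧ (p1 ∨ p2 ∨ p1) ∧ (p3 ∨ p3 ∨ ¬p2) ∧ (p3 ∨ p3 ∨ p1) ∧ (p3 ∨ p2 ∨ ¬p2) ∧ (p3 ∨ p2 ∨ p1)   — distribute ∨ over ∧
= (p1 ∨ p3) ∧ (p1 ∨ p2) ∧ (p3 ∨ ¬p2)   — simplify

(p1 ∨ p3) ∧ (p1 ∨ p2) ∧ (p3 ∨ ¬p2)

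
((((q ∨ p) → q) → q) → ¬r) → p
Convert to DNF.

(q ∧ r) ∨ p

((((q ∨ p) → q) → q) → ¬r) → p
≡ ¬((((q ∨ p) → q) → q) → ¬r) ∨ p   [eliminate →]
≡ ¬(¬(((q ∨ p) → q) → q) ∨ ¬r) ∨ p   [eliminate →]
≡ ¬(¬(¬((q ∨ p) → q) ∨ q) ∨ ¬r) ∨ p   [eliminate →]
≡ ¬(¬(¬(¬(q ∨ p) ∨ q) ∨ q) ∨ ¬r) ∨ p   [eliminate →]
≡ (¬¬(¬(¬(q ∨ p) ∨ q) ∨ q) ∧ ¬¬r) ∨ p   [De Morgan]
≡ ((¬(¬(q ∨ p) ∨ q) ∨ q) ∧ ¬¬r) ∨ p   [double negation]
≡ (((¬¬(q ∨ p) ∧ ¬q) ∨ q) ∧ ¬¬r) ∨ p   [De Morgan]
≡ ((((q ∨ p) ∧ ¬q) ∨ q) ∧ ¬¬r) ∨ p   [double negation]
≡ ((((q ∨ p) ∧ ¬q) ∨ q) ∧ r) ∨ p   [double negation]
≡ (q ∧ ¬q ∧ r) ∨ (p ∧ ¬q ∧ r) ∨ (q ∧ r) ∨ p   [distribute ∧ over ∨]
≡ (q ∧ r) ∨ p   [simplify]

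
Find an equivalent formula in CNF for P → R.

P → R
⇔ ¬P ∨ R

¬P ∨ R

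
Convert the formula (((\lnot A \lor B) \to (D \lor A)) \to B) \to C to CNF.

(A \lor D \lor C) \land (\lnot B \lor C)

(((\lnot A \lor B) \to (D \lor A)) \to B) \to C
≡ \lnot (((\lnot A \lor B) \to (D \lor A)) \to B) \lor C   [eliminate \to]
≡ \lnot (\lnot ((\lnot A \lor B) \to (D \lor A)) \lor B) \lor C   [eliminate \to]
≡ \lnot (\lnot (\lnot (\lnot A \lor B) \lor D \lor A) \lor B) \lor C   [eliminate \to]
≡ (\lnot \lnot (\lnot (\lnot A \lor B) \lor D \lor A) \land \lnot B) \lor C   [De Morgan]
≡ ((\lnot (\lnot A \lor B) \lor D \lor A) \land \lnot B) \lor C   [double negation]
≡ (((\lnot \lnot A \land \lnot B) \lor D \lor A) \land \lnot B) \lor C   [De Morgan]
≡ (((A \land \lnot B) \lor D \lor A) \land \lnot B) \lor C   [double negation]
≡ (A \lor D \lor A \lor C) \land (\lnot B \lor D \lor A \lor C) \land (\lnot B \lor C)   [distribute \lor over \land]
≡ (A \lor D \lor C) \land (\lnot B \lor C)   [simplify]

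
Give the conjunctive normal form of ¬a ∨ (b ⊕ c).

(¬a ∨ b ∨ c) ∧ (¬a ∨ ¬b ∨ ¬c)

¬a ∨ (b ⊕ c)
= ¬a ∨ ((b ∨ c) ∧ ¬(b ∧ c))   (expand ⊕)
= ¬a ∨ ((b ∨ c) ∧ (¬b ∨ ¬c))   (De Morgan)
= (¬a ∨ b ∨ c) ∧ (¬a ∨ ¬b ∨ ¬c)   (distribute ∨ over ∧)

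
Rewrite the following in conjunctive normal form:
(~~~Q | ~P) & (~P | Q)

(~~~Q | ~P) & (~P | Q)
≡ (~Q | ~P) & (~P | Q)   [double negation]

(~Q | ~P) & (~P | Q)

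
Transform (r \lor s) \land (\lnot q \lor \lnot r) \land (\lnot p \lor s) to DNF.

(r \lor s) \land (\lnot q \lor \lnot r) \land (\lnot p \lor s)
≡ (r \land \lnot q \land \lnot p) \lor (r \land \lnot q \land s) \lor (r \land \lnot r \land \lnot p) \lor (r \land \lnot r \land s) \lor (s \land \lnot q \land \lnot p) \lor (s \land \lnot q \land s) \lor (s \land \lnot r \land \lnot p) \lor (s \land \lnot r \land s)   [distribute \land over \lor]
≡ (r \land \lnot q \land \lnot p) \lor (s \land \lnot q) \lor (s \land \lnot r)   [simplify]

(r \land \lnot q \land \lnot p) \lor (s \land \lnot q) \lor (s \land \lnot r)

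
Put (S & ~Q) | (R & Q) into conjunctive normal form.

(S | R) & (S | Q) & (~Q | R)

(S & ~Q) | (R & Q)
⇔ (S | R) & (S | Q) & (~Q | R) & (~Q | Q)   — distribute | over &
⇔ (S | R) & (S | Q) & (~Q | R)   — simplify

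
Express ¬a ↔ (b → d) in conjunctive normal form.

¬a ↔ (b → d)
≡ (¬a → (b → d)) ∧ ((b → d) → ¬a)   [eliminate ↔]
≡ (¬¬a ∨ (b → d)) ∧ ((b → d) → ¬a)   [eliminate →]
≡ (¬¬a ∨ ¬b ∨ d) ∧ ((b → d) → ¬a)   [eliminate →]
≡ (¬¬a ∨ ¬b ∨ d) ∧ (¬(b → d) ∨ ¬a)   [eliminate →]
≡ (¬¬a ∨ ¬b ∨ d) ∧ (¬(¬b ∨ d) ∨ ¬a)   [eliminate →]
≡ (a ∨ ¬b ∨ d) ∧ (¬(¬b ∨ d) ∨ ¬a)   [double negation]
≡ (a ∨ ¬b ∨ d) ∧ ((¬¬b ∧ ¬d) ∨ ¬a)   [De Morgan]
≡ (a ∨ ¬b ∨ d) ∧ ((b ∧ ¬d) ∨ ¬a)   [double negation]
≡ (a ∨ ¬b ∨ d) ∧ (b ∨ ¬a) ∧ (¬d ∨ ¬a)   [distribute ∨ over ∧]

(a ∨ ¬b ∨ d) ∧ (b ∨ ¬a) ∧ (¬d ∨ ¬a)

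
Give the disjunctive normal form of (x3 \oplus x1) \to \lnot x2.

(x3 \oplus x1) \to \lnot x2
= \lnot (x3 \oplus x1) \lor \lnot x2   [eliminate \to]
= \lnot ((x3 \land \lnot x1) \lor (\lnot x3 \land x1)) \lor \lnot x2   [expand \oplus]
= (\lnot (x3 \land \lnot x1) \land \lnot (\lnot x3 \land x1)) \lor \lnot x2   [De Morgan]
= ((\lnot x3 \lor \lnot \lnot x1) \land \lnot (\lnot x3 \land x1)) \lor \lnot x2   [De Morgan]
= ((\lnot x3 \lor x1) \land \lnot (\lnot x3 \land x1)) \lor \lnot x2   [double negation]
= ((\lnot x3 \lor x1) \land (\lnot \lnot x3 \lor \lnot x1)) \lor \lnot x2   [De Morgan]
= ((\lnot x3 \lor x1) \land (x3 \lor \lnot x1)) \lor \lnot x2   [double negation]
= (\lnot x3 \land x3) \lor (\lnot x3 \land \lnot x1) \lor (x1 \land x3) \lor (x1 \land \lnot x1) \lor \lnot x2   [distribute \land over \lor]
= (\lnot x3 \land \lnot x1) \lor (x1 \land x3) \lor \lnot x2   [simplify]

(\lnot x3 \land \lnot x1) \lor (x1 \land x3) \lor \lnot x2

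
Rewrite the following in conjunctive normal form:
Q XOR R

Q XOR R
≡ (Q OR R) AND NOT (Q AND R)   [expand XOR]
≡ (Q OR R) AND (NOT Q OR NOT R)   [De Morgan]

(Q OR R) AND (NOT Q OR NOT R)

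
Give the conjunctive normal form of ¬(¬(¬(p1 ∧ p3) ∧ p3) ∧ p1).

¬(¬(¬(p1 ∧ p3) ∧ p3) ∧ p1)
⇔ ¬¬(¬(p1 ∧ p3) ∧ p3) ∨ ¬p1   [De Morgan]
⇔ (¬(p1 ∧ p3) ∧ p3) ∨ ¬p1   [double negation]
⇔ ((¬p1 ∨ ¬p3) ∧ p3) ∨ ¬p1   [De Morgan]
⇔ (¬p1 ∨ ¬p3 ∨ ¬p1) ∧ (p3 ∨ ¬p1)   [distribute ∨ over ∧]
⇔ (¬p1 ∨ ¬p3) ∧ (p3 ∨ ¬p1)   [simplify]

(¬p1 ∨ ¬p3) ∧ (p3 ∨ ¬p1)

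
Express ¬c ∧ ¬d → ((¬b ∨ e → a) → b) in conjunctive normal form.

¬c ∧ ¬d → ((¬b ∨ e → a) → b)
= ¬(¬c ∧ ¬d) ∨ ((¬b ∨ e → a) → b)
= ¬(¬c ∧ ¬d) ∨ ¬(¬b ∨ e → a) ∨ b
= ¬(¬c ∧ ¬d) ∨ ¬(¬(¬b ∨ e) ∨ a) ∨ b
= ¬¬c ∨ ¬¬d ∨ ¬(¬(¬b ∨ e) ∨ a) ∨ b
= c ∨ ¬¬d ∨ ¬(¬(¬b ∨ e) ∨ a) ∨ b
= c ∨ d ∨ ¬(¬(¬b ∨ e) ∨ a) ∨ b
= c ∨ d ∨ ¬¬(¬b ∨ e) ∧ ¬a ∨ b
= c ∨ d ∨ (¬b ∨ e) ∧ ¬a ∨ b
= (c ∨ d ∨ ¬b ∨ e ∨ b) ∧ (c ∨ d ∨ ¬a ∨ b)
= c ∨ d ∨ ¬a ∨ b

c ∨ d ∨ ¬a ∨ b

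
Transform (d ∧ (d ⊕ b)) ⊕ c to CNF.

(d ∧ (d ⊕ b)) ⊕ c
≡ ((d ∧ (d ⊕ b)) ∨ c) ∧ ¬(d ∧ (d ⊕ b) ∧ c)   — expand ⊕
≡ ((d ∧ (d ∨ b) ∧ ¬(d ∧ b)) ∨ c) ∧ ¬(d ∧ (d ⊕ b) ∧ c)   — expand ⊕
≡ ((d ∧ (d ∨ b) ∧ ¬(d ∧ b)) ∨ c) ∧ ¬(d ∧ (d ∨ b) ∧ ¬(d ∧ b) ∧ c)   — expand ⊕
≡ ((d ∧ (d ∨ b) ∧ (¬d ∨ ¬b)) ∨ c) ∧ ¬(d ∧ (d ∨ b) ∧ ¬(d ∧ b) ∧ c)   — De Morgan
≡ ((d ∧ (d ∨ b) ∧ (¬d ∨ ¬b)) ∨ c) ∧ (¬d ∨ ¬(d ∨ b) ∨ ¬¬(d ∧ b) ∨ ¬c)   — De Morgan
≡ ((d ∧ (d ∨ b) ∧ (¬d ∨ ¬b)) ∨ c) ∧ (¬d ∨ (¬d ∧ ¬b) ∨ ¬¬(d ∧ b) ∨ ¬c)   — De Morgan
≡ ((d ∧ (d ∨ b) ∧ (¬d ∨ ¬b)) ∨ c) ∧ (¬d ∨ (¬d ∧ ¬b) ∨ (d ∧ b) ∨ ¬c)   — double negation
≡ (d ∨ c) ∧ (d ∨ b ∨ c) ∧ (¬d ∨ ¬b ∨ c) ∧ (¬d ∨ ¬d ∨ d ∨ ¬c) ∧ (¬d ∨ ¬d ∨ b ∨ ¬c) ∧ (¬d ∨ ¬b ∨ d ∨ ¬c) ∧ (¬d ∨ ¬b ∨ b ∨ ¬c)   — distribute ∨ over ∧
≡ (d ∨ c) ∧ (¬d ∨ ¬b ∨ c) ∧ (¬d ∨ b ∨ ¬c)   — simplify

(d ∨ c) ∧ (¬d ∨ ¬b ∨ c) ∧ (¬d ∨ b ∨ ¬c)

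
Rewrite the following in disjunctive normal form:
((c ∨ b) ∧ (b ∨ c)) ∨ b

((c ∨ b) ∧ (b ∨ c)) ∨ b
≡ (c ∧ b) ∨ (c ∧ c) ∨ (b ∧ b) ∨ (b ∧ c) ∨ b   [distribute ∧ over ∨]
≡ c ∨ b   [simplify]

c ∨ b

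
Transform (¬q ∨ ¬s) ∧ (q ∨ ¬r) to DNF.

(¬q ∨ ¬s) ∧ (q ∨ ¬r)
≡ (¬q ∧ q) ∨ (¬q ∧ ¬r) ∨ (¬s ∧ q) ∨ (¬s ∧ ¬r)   (distribute ∧ over ∨)
≡ (¬q ∧ ¬r) ∨ (¬s ∧ q) ∨ (¬s ∧ ¬r)   (simplify)

(¬q ∧ ¬r) ∨ (¬s ∧ q) ∨ (¬s ∧ ¬r)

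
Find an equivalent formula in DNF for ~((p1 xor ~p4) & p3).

~((p1 xor ~p4) & p3)
= ~(((p1 & ~~p4) | (~p1 & ~p4)) & p3)   [expand xor]
= ~((p1 & ~~p4) | (~p1 & ~p4)) | ~p3   [De Morgan]
= (~(p1 & ~~p4) & ~(~p1 & ~p4)) | ~p3   [De Morgan]
= ((~p1 | ~~~p4) & ~(~p1 & ~p4)) | ~p3   [De Morgan]
= ((~p1 | ~p4) & ~(~p1 & ~p4)) | ~p3   [double negation]
= ((~p1 | ~p4) & (~~p1 | ~~p4)) | ~p3   [De Morgan]
= ((~p1 | ~p4) & (p1 | ~~p4)) | ~p3   [double negation]
= ((~p1 | ~p4) & (p1 | p4)) | ~p3   [double negation]
= (~p1 & p1) | (~p1 & p4) | (~p4 & p1) | (~p4 & p4) | ~p3   [distribute & over |]
= (~p1 & p4) | (~p4 & p1) | ~p3   [simplify]

(~p1 & p4) | (~p4 & p1) | ~p3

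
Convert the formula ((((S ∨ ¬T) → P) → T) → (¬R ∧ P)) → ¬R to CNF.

((((S ∨ ¬T) → P) → T) → (¬R ∧ P)) → ¬R
⇔ ¬((((S ∨ ¬T) → P) → T) → (¬R ∧ P)) ∨ ¬R   (eliminate →)
⇔ ¬(¬(((S ∨ ¬T) → P) → T) ∨ (¬R ∧ P)) ∨ ¬R   (eliminate →)
⇔ ¬(¬(¬((S ∨ ¬T) → P) ∨ T) ∨ (¬R ∧ P)) ∨ ¬R   (eliminate →)
⇔ ¬(¬(¬(¬(S ∨ ¬T) ∨ P) ∨ T) ∨ (¬R ∧ P)) ∨ ¬R   (eliminate →)
⇔ (¬¬(¬(¬(S ∨ ¬T) ∨ P) ∨ T) ∧ ¬(¬R ∧ P)) ∨ ¬R   (De Morgan)
⇔ ((¬(¬(S ∨ ¬T) ∨ P) ∨ T) ∧ ¬(¬R ∧ P)) ∨ ¬R   (double negation)
⇔ (((¬¬(S ∨ ¬T) ∧ ¬P) ∨ T) ∧ ¬(¬R ∧ P)) ∨ ¬R   (De Morgan)
⇔ ((((S ∨ ¬T) ∧ ¬P) ∨ T) ∧ ¬(¬R ∧ P)) ∨ ¬R   (double negation)
⇔ ((((S ∨ ¬T) ∧ ¬P) ∨ T) ∧ (¬¬R ∨ ¬P)) ∨ ¬R   (De Morgan)
⇔ ((((S ∨ ¬T) ∧ ¬P) ∨ T) ∧ (R ∨ ¬P)) ∨ ¬R   (double negation)
⇔ (S ∨ ¬T ∨ T ∨ ¬R) ∧ (¬P ∨ T ∨ ¬R) ∧ (R ∨ ¬P ∨ ¬R)   (distribute ∨ over ∧)
⇔ ¬P ∨ T ∨ ¬R   (simplify)

¬P ∨ T ∨ ¬R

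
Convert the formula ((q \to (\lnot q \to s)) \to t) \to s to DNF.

(\lnot q \land \lnot t) \lor (q \land \lnot t) \lor s

((q \to (\lnot q \to s)) \to t) \to s
= \lnot ((q \to (\lnot q \to s)) \to t) \lor s
= \lnot (\lnot (q \to (\lnot q \to s)) \lor t) \lor s
= \lnot (\lnot (\lnot q \lor (\lnot q \to s)) \lor t) \lor s
= \lnot (\lnot (\lnot q \lor \lnot \lnot q \lor s) \lor t) \lor s
= (\lnot \lnot (\lnot q \lor \lnot \lnot q \lor s) \land \lnot t) \lor s
= ((\lnot q \lor \lnot \lnot q \lor s) \land \lnot t) \lor s
= ((\lnot q \lor q \lor s) \land \lnot t) \lor s
= (\lnot q \land \lnot t) \lor (q \land \lnot t) \lor (s \land \lnot t) \lor s
= (\lnot q \land \lnot t) \lor (q \land \lnot t) \lor s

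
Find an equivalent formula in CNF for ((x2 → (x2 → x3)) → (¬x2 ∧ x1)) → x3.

(¬x2 ∨ x3) ∧ (x2 ∨ ¬x1 ∨ x3)

((x2 → (x2 → x3)) → (¬x2 ∧ x1)) → x3
= ¬((x2 → (x2 → x3)) → (¬x2 ∧ x1)) ∨ x3   [eliminate →]
= ¬(¬(x2 → (x2 → x3)) ∨ (¬x2 ∧ x1)) ∨ x3   [eliminate →]
= ¬(¬(¬x2 ∨ (x2 → x3)) ∨ (¬x2 ∧ x1)) ∨ x3   [eliminate →]
= ¬(¬(¬x2 ∨ ¬x2 ∨ x3) ∨ (¬x2 ∧ x1)) ∨ x3   [eliminate →]
= (¬¬(¬x2 ∨ ¬x2 ∨ x3) ∧ ¬(¬x2 ∧ x1)) ∨ x3   [De Morgan]
= ((¬x2 ∨ ¬x2 ∨ x3) ∧ ¬(¬x2 ∧ x1)) ∨ x3   [double negation]
= ((¬x2 ∨ ¬x2 ∨ x3) ∧ (¬¬x2 ∨ ¬x1)) ∨ x3   [De Morgan]
= ((¬x2 ∨ ¬x2 ∨ x3) ∧ (x2 ∨ ¬x1)) ∨ x3   [double negation]
= (¬x2 ∨ ¬x2 ∨ x3 ∨ x3) ∧ (x2 ∨ ¬x1 ∨ x3)   [distribute ∨ over ∧]
= (¬x2 ∨ x3) ∧ (x2 ∨ ¬x1 ∨ x3)   [simplify]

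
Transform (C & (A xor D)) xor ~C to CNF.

(A | D | ~C) & (~A | ~D | ~C)

(C & (A xor D)) xor ~C
= ((C & (A xor D)) | ~C) & ~(C & (A xor D) & ~C)   — expand xor
= ((C & (A | D) & ~(A & D)) | ~C) & ~(C & (A xor D) & ~C)   — expand xor
= ((C & (A | D) & ~(A & D)) | ~C) & ~(C & (A | D) & ~(A & D) & ~C)   — expand xor
= ((C & (A | D) & (~A | ~D)) | ~C) & ~(C & (A | D) & ~(A & D) & ~C)   — De Morgan
= ((C & (A | D) & (~A | ~D)) | ~C) & (~C | ~(A | D) | ~~(A & D) | ~~C)   — De Morgan
= ((C & (A | D) & (~A | ~D)) | ~C) & (~C | (~A & ~D) | ~~(A & D) | ~~C)   — De Morgan
= ((C & (A | D) & (~A | ~D)) | ~C) & (~C | (~A & ~D) | (A & D) | ~~C)   — double negation
= ((C & (A | D) & (~A | ~D)) | ~C) & (~C | (~A & ~D) | (A & D) | C)   — double negation
= (C | ~C) & (A | D | ~C) & (~A | ~D | ~C) & (~C | ~A | A | C) & (~C | ~A | D | C) & (~C | ~D | A | C) & (~C | ~D | D | C)   — distribute | over &
= (A | D | ~C) & (~A | ~D | ~C)   — simplify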